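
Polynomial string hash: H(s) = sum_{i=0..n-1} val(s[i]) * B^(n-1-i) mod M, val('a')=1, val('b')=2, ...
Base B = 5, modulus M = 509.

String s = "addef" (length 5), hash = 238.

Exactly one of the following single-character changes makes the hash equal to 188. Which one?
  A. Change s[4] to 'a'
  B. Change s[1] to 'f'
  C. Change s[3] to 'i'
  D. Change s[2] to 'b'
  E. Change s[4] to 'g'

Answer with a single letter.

Option A: s[4]='f'->'a', delta=(1-6)*5^0 mod 509 = 504, hash=238+504 mod 509 = 233
Option B: s[1]='d'->'f', delta=(6-4)*5^3 mod 509 = 250, hash=238+250 mod 509 = 488
Option C: s[3]='e'->'i', delta=(9-5)*5^1 mod 509 = 20, hash=238+20 mod 509 = 258
Option D: s[2]='d'->'b', delta=(2-4)*5^2 mod 509 = 459, hash=238+459 mod 509 = 188 <-- target
Option E: s[4]='f'->'g', delta=(7-6)*5^0 mod 509 = 1, hash=238+1 mod 509 = 239

Answer: D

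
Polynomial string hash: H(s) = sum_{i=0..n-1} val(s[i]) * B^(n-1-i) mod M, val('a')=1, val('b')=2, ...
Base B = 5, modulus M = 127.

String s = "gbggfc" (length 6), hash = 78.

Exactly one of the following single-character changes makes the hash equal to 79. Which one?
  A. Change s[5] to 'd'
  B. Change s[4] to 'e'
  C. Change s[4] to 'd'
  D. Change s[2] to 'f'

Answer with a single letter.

Option A: s[5]='c'->'d', delta=(4-3)*5^0 mod 127 = 1, hash=78+1 mod 127 = 79 <-- target
Option B: s[4]='f'->'e', delta=(5-6)*5^1 mod 127 = 122, hash=78+122 mod 127 = 73
Option C: s[4]='f'->'d', delta=(4-6)*5^1 mod 127 = 117, hash=78+117 mod 127 = 68
Option D: s[2]='g'->'f', delta=(6-7)*5^3 mod 127 = 2, hash=78+2 mod 127 = 80

Answer: A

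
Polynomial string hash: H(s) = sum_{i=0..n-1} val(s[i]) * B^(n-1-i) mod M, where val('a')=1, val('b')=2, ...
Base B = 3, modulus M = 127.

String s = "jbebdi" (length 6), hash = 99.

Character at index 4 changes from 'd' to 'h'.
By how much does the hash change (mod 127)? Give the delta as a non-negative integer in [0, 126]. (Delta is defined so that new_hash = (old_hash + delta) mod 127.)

Delta formula: (val(new) - val(old)) * B^(n-1-k) mod M
  val('h') - val('d') = 8 - 4 = 4
  B^(n-1-k) = 3^1 mod 127 = 3
  Delta = 4 * 3 mod 127 = 12

Answer: 12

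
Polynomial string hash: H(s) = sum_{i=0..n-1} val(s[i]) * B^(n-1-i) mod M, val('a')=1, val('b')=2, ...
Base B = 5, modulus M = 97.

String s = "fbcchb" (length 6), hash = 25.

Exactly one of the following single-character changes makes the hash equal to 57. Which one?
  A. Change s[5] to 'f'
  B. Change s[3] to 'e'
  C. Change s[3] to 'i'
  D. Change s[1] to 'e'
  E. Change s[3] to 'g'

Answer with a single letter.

Answer: D

Derivation:
Option A: s[5]='b'->'f', delta=(6-2)*5^0 mod 97 = 4, hash=25+4 mod 97 = 29
Option B: s[3]='c'->'e', delta=(5-3)*5^2 mod 97 = 50, hash=25+50 mod 97 = 75
Option C: s[3]='c'->'i', delta=(9-3)*5^2 mod 97 = 53, hash=25+53 mod 97 = 78
Option D: s[1]='b'->'e', delta=(5-2)*5^4 mod 97 = 32, hash=25+32 mod 97 = 57 <-- target
Option E: s[3]='c'->'g', delta=(7-3)*5^2 mod 97 = 3, hash=25+3 mod 97 = 28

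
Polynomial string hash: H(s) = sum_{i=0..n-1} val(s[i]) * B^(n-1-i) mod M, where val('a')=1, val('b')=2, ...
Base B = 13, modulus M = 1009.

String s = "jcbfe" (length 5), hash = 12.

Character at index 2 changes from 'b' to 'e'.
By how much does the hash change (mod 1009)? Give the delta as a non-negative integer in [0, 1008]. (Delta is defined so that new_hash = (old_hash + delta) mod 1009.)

Delta formula: (val(new) - val(old)) * B^(n-1-k) mod M
  val('e') - val('b') = 5 - 2 = 3
  B^(n-1-k) = 13^2 mod 1009 = 169
  Delta = 3 * 169 mod 1009 = 507

Answer: 507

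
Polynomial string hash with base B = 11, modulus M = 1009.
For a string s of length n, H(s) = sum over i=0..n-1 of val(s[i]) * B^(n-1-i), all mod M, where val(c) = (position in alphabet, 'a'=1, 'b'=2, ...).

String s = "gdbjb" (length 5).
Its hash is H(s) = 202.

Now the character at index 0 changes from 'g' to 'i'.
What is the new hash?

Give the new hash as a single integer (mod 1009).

Answer: 223

Derivation:
val('g') = 7, val('i') = 9
Position k = 0, exponent = n-1-k = 4
B^4 mod M = 11^4 mod 1009 = 515
Delta = (9 - 7) * 515 mod 1009 = 21
New hash = (202 + 21) mod 1009 = 223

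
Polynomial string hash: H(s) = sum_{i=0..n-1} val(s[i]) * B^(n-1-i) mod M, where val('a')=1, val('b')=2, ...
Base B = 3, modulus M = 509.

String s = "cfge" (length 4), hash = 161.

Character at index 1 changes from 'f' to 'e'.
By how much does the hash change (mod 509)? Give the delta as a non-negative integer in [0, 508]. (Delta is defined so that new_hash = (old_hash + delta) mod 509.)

Delta formula: (val(new) - val(old)) * B^(n-1-k) mod M
  val('e') - val('f') = 5 - 6 = -1
  B^(n-1-k) = 3^2 mod 509 = 9
  Delta = -1 * 9 mod 509 = 500

Answer: 500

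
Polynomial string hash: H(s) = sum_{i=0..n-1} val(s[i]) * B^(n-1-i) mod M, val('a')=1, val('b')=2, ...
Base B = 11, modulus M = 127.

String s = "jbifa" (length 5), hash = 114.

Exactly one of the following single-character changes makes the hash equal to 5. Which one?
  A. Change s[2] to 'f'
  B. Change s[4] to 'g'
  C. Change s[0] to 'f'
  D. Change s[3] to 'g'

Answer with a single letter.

Answer: A

Derivation:
Option A: s[2]='i'->'f', delta=(6-9)*11^2 mod 127 = 18, hash=114+18 mod 127 = 5 <-- target
Option B: s[4]='a'->'g', delta=(7-1)*11^0 mod 127 = 6, hash=114+6 mod 127 = 120
Option C: s[0]='j'->'f', delta=(6-10)*11^4 mod 127 = 110, hash=114+110 mod 127 = 97
Option D: s[3]='f'->'g', delta=(7-6)*11^1 mod 127 = 11, hash=114+11 mod 127 = 125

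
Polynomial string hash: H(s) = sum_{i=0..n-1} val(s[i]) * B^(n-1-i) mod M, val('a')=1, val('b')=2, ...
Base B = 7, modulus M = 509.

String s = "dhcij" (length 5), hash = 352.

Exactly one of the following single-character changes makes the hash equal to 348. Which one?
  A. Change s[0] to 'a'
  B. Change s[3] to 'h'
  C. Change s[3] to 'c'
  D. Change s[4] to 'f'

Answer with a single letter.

Option A: s[0]='d'->'a', delta=(1-4)*7^4 mod 509 = 432, hash=352+432 mod 509 = 275
Option B: s[3]='i'->'h', delta=(8-9)*7^1 mod 509 = 502, hash=352+502 mod 509 = 345
Option C: s[3]='i'->'c', delta=(3-9)*7^1 mod 509 = 467, hash=352+467 mod 509 = 310
Option D: s[4]='j'->'f', delta=(6-10)*7^0 mod 509 = 505, hash=352+505 mod 509 = 348 <-- target

Answer: D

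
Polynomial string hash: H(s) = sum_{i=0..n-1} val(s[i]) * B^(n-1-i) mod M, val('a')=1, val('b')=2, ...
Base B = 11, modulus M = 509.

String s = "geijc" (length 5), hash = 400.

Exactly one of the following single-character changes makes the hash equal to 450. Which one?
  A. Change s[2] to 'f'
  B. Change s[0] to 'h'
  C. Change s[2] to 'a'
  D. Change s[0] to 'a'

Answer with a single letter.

Option A: s[2]='i'->'f', delta=(6-9)*11^2 mod 509 = 146, hash=400+146 mod 509 = 37
Option B: s[0]='g'->'h', delta=(8-7)*11^4 mod 509 = 389, hash=400+389 mod 509 = 280
Option C: s[2]='i'->'a', delta=(1-9)*11^2 mod 509 = 50, hash=400+50 mod 509 = 450 <-- target
Option D: s[0]='g'->'a', delta=(1-7)*11^4 mod 509 = 211, hash=400+211 mod 509 = 102

Answer: C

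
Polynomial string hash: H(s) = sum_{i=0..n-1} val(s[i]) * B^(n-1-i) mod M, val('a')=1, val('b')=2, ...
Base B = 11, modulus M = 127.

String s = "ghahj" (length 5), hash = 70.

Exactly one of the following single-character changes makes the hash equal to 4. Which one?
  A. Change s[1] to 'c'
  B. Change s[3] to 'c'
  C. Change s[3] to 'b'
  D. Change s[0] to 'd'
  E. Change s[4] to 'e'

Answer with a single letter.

Option A: s[1]='h'->'c', delta=(3-8)*11^3 mod 127 = 76, hash=70+76 mod 127 = 19
Option B: s[3]='h'->'c', delta=(3-8)*11^1 mod 127 = 72, hash=70+72 mod 127 = 15
Option C: s[3]='h'->'b', delta=(2-8)*11^1 mod 127 = 61, hash=70+61 mod 127 = 4 <-- target
Option D: s[0]='g'->'d', delta=(4-7)*11^4 mod 127 = 19, hash=70+19 mod 127 = 89
Option E: s[4]='j'->'e', delta=(5-10)*11^0 mod 127 = 122, hash=70+122 mod 127 = 65

Answer: C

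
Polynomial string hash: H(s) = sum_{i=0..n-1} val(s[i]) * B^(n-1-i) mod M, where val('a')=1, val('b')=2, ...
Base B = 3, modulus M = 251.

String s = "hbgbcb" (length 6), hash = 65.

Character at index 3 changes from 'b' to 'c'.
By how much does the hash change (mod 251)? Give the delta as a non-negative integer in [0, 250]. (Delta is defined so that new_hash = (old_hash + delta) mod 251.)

Answer: 9

Derivation:
Delta formula: (val(new) - val(old)) * B^(n-1-k) mod M
  val('c') - val('b') = 3 - 2 = 1
  B^(n-1-k) = 3^2 mod 251 = 9
  Delta = 1 * 9 mod 251 = 9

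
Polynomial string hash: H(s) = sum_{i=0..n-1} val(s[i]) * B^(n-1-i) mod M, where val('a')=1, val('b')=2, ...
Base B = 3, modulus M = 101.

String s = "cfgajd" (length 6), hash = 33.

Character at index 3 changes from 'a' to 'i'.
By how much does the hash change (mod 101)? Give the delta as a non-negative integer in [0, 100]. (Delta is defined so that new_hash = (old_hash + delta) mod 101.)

Delta formula: (val(new) - val(old)) * B^(n-1-k) mod M
  val('i') - val('a') = 9 - 1 = 8
  B^(n-1-k) = 3^2 mod 101 = 9
  Delta = 8 * 9 mod 101 = 72

Answer: 72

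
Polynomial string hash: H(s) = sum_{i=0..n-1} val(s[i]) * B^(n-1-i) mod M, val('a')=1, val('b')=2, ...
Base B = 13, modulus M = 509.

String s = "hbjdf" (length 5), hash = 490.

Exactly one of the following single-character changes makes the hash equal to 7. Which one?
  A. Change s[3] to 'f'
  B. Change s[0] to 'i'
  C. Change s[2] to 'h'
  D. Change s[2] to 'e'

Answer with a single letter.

Option A: s[3]='d'->'f', delta=(6-4)*13^1 mod 509 = 26, hash=490+26 mod 509 = 7 <-- target
Option B: s[0]='h'->'i', delta=(9-8)*13^4 mod 509 = 57, hash=490+57 mod 509 = 38
Option C: s[2]='j'->'h', delta=(8-10)*13^2 mod 509 = 171, hash=490+171 mod 509 = 152
Option D: s[2]='j'->'e', delta=(5-10)*13^2 mod 509 = 173, hash=490+173 mod 509 = 154

Answer: A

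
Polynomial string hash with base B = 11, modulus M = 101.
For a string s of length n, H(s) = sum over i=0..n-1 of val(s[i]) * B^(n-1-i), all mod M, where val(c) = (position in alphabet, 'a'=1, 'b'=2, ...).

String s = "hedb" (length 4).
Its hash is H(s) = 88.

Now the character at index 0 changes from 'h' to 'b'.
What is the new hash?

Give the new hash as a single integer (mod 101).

val('h') = 8, val('b') = 2
Position k = 0, exponent = n-1-k = 3
B^3 mod M = 11^3 mod 101 = 18
Delta = (2 - 8) * 18 mod 101 = 94
New hash = (88 + 94) mod 101 = 81

Answer: 81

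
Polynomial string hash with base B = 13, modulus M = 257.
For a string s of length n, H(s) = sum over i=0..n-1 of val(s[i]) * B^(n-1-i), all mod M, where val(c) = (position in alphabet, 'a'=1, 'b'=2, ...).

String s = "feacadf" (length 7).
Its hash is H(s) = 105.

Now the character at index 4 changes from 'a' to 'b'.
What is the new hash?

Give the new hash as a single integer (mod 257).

val('a') = 1, val('b') = 2
Position k = 4, exponent = n-1-k = 2
B^2 mod M = 13^2 mod 257 = 169
Delta = (2 - 1) * 169 mod 257 = 169
New hash = (105 + 169) mod 257 = 17

Answer: 17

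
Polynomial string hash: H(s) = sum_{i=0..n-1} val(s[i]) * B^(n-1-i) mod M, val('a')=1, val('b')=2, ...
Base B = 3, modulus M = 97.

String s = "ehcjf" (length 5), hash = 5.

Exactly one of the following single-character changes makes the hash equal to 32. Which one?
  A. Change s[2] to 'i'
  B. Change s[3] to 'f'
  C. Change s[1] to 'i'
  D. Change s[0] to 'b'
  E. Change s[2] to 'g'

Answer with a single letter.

Answer: C

Derivation:
Option A: s[2]='c'->'i', delta=(9-3)*3^2 mod 97 = 54, hash=5+54 mod 97 = 59
Option B: s[3]='j'->'f', delta=(6-10)*3^1 mod 97 = 85, hash=5+85 mod 97 = 90
Option C: s[1]='h'->'i', delta=(9-8)*3^3 mod 97 = 27, hash=5+27 mod 97 = 32 <-- target
Option D: s[0]='e'->'b', delta=(2-5)*3^4 mod 97 = 48, hash=5+48 mod 97 = 53
Option E: s[2]='c'->'g', delta=(7-3)*3^2 mod 97 = 36, hash=5+36 mod 97 = 41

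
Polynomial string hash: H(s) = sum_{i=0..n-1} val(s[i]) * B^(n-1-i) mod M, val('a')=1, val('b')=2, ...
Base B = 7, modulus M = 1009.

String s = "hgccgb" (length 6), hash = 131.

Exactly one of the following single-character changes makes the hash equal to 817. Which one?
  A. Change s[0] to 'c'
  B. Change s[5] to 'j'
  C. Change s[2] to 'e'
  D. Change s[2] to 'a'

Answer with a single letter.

Option A: s[0]='h'->'c', delta=(3-8)*7^5 mod 1009 = 721, hash=131+721 mod 1009 = 852
Option B: s[5]='b'->'j', delta=(10-2)*7^0 mod 1009 = 8, hash=131+8 mod 1009 = 139
Option C: s[2]='c'->'e', delta=(5-3)*7^3 mod 1009 = 686, hash=131+686 mod 1009 = 817 <-- target
Option D: s[2]='c'->'a', delta=(1-3)*7^3 mod 1009 = 323, hash=131+323 mod 1009 = 454

Answer: C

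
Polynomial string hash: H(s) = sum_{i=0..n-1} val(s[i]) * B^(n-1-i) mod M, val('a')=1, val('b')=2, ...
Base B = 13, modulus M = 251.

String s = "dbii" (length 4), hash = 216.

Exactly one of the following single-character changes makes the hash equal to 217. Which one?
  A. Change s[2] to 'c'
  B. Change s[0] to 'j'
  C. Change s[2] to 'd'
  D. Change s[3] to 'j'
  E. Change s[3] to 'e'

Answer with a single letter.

Answer: D

Derivation:
Option A: s[2]='i'->'c', delta=(3-9)*13^1 mod 251 = 173, hash=216+173 mod 251 = 138
Option B: s[0]='d'->'j', delta=(10-4)*13^3 mod 251 = 130, hash=216+130 mod 251 = 95
Option C: s[2]='i'->'d', delta=(4-9)*13^1 mod 251 = 186, hash=216+186 mod 251 = 151
Option D: s[3]='i'->'j', delta=(10-9)*13^0 mod 251 = 1, hash=216+1 mod 251 = 217 <-- target
Option E: s[3]='i'->'e', delta=(5-9)*13^0 mod 251 = 247, hash=216+247 mod 251 = 212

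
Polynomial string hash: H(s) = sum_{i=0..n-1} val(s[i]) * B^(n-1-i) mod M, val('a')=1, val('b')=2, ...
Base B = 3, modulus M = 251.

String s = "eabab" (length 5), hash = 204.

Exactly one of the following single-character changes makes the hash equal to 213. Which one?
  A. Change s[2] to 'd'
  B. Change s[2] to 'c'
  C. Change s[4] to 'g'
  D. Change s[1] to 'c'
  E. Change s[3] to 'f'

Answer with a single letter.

Answer: B

Derivation:
Option A: s[2]='b'->'d', delta=(4-2)*3^2 mod 251 = 18, hash=204+18 mod 251 = 222
Option B: s[2]='b'->'c', delta=(3-2)*3^2 mod 251 = 9, hash=204+9 mod 251 = 213 <-- target
Option C: s[4]='b'->'g', delta=(7-2)*3^0 mod 251 = 5, hash=204+5 mod 251 = 209
Option D: s[1]='a'->'c', delta=(3-1)*3^3 mod 251 = 54, hash=204+54 mod 251 = 7
Option E: s[3]='a'->'f', delta=(6-1)*3^1 mod 251 = 15, hash=204+15 mod 251 = 219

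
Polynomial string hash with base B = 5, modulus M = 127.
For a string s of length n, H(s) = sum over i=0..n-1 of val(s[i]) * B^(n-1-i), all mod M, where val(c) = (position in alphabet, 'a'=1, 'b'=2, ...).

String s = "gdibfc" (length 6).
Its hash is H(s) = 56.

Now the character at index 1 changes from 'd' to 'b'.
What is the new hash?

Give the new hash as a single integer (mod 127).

Answer: 76

Derivation:
val('d') = 4, val('b') = 2
Position k = 1, exponent = n-1-k = 4
B^4 mod M = 5^4 mod 127 = 117
Delta = (2 - 4) * 117 mod 127 = 20
New hash = (56 + 20) mod 127 = 76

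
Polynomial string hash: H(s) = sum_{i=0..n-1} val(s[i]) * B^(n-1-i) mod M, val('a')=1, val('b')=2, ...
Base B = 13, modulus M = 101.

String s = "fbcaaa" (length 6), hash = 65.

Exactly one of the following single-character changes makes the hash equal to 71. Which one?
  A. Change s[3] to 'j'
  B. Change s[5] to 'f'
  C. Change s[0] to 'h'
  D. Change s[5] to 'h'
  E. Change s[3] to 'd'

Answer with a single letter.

Answer: A

Derivation:
Option A: s[3]='a'->'j', delta=(10-1)*13^2 mod 101 = 6, hash=65+6 mod 101 = 71 <-- target
Option B: s[5]='a'->'f', delta=(6-1)*13^0 mod 101 = 5, hash=65+5 mod 101 = 70
Option C: s[0]='f'->'h', delta=(8-6)*13^5 mod 101 = 34, hash=65+34 mod 101 = 99
Option D: s[5]='a'->'h', delta=(8-1)*13^0 mod 101 = 7, hash=65+7 mod 101 = 72
Option E: s[3]='a'->'d', delta=(4-1)*13^2 mod 101 = 2, hash=65+2 mod 101 = 67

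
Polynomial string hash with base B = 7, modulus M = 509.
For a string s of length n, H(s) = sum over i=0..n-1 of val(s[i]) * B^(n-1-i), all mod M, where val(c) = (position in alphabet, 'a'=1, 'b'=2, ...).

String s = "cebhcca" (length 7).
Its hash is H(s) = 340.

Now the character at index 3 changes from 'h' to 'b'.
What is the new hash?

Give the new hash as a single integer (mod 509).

Answer: 318

Derivation:
val('h') = 8, val('b') = 2
Position k = 3, exponent = n-1-k = 3
B^3 mod M = 7^3 mod 509 = 343
Delta = (2 - 8) * 343 mod 509 = 487
New hash = (340 + 487) mod 509 = 318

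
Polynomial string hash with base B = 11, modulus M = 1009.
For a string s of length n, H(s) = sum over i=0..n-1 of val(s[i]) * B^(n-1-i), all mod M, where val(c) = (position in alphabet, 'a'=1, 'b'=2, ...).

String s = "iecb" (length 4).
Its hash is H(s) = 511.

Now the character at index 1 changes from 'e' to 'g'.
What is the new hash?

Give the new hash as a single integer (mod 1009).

val('e') = 5, val('g') = 7
Position k = 1, exponent = n-1-k = 2
B^2 mod M = 11^2 mod 1009 = 121
Delta = (7 - 5) * 121 mod 1009 = 242
New hash = (511 + 242) mod 1009 = 753

Answer: 753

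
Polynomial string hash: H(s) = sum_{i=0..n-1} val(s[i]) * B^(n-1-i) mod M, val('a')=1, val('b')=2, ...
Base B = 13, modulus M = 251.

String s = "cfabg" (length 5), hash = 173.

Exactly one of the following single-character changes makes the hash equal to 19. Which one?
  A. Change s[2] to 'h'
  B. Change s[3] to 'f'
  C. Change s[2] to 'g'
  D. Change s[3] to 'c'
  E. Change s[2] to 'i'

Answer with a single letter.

Option A: s[2]='a'->'h', delta=(8-1)*13^2 mod 251 = 179, hash=173+179 mod 251 = 101
Option B: s[3]='b'->'f', delta=(6-2)*13^1 mod 251 = 52, hash=173+52 mod 251 = 225
Option C: s[2]='a'->'g', delta=(7-1)*13^2 mod 251 = 10, hash=173+10 mod 251 = 183
Option D: s[3]='b'->'c', delta=(3-2)*13^1 mod 251 = 13, hash=173+13 mod 251 = 186
Option E: s[2]='a'->'i', delta=(9-1)*13^2 mod 251 = 97, hash=173+97 mod 251 = 19 <-- target

Answer: E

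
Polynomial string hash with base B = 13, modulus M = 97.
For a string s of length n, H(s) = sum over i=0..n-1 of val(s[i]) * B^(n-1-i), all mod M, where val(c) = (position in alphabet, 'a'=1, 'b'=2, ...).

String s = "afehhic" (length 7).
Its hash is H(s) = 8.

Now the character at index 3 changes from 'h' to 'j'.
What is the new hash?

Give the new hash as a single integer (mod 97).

Answer: 37

Derivation:
val('h') = 8, val('j') = 10
Position k = 3, exponent = n-1-k = 3
B^3 mod M = 13^3 mod 97 = 63
Delta = (10 - 8) * 63 mod 97 = 29
New hash = (8 + 29) mod 97 = 37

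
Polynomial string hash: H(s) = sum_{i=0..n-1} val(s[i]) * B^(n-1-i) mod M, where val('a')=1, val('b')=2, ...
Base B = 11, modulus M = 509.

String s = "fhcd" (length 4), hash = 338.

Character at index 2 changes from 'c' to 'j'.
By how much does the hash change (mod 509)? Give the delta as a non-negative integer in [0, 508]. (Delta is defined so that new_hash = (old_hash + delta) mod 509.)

Answer: 77

Derivation:
Delta formula: (val(new) - val(old)) * B^(n-1-k) mod M
  val('j') - val('c') = 10 - 3 = 7
  B^(n-1-k) = 11^1 mod 509 = 11
  Delta = 7 * 11 mod 509 = 77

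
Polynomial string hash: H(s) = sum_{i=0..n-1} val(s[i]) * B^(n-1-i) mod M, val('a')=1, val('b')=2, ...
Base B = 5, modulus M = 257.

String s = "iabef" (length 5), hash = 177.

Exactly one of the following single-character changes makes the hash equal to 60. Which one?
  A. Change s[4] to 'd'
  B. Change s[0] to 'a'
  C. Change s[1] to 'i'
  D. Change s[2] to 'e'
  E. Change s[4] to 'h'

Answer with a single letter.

Option A: s[4]='f'->'d', delta=(4-6)*5^0 mod 257 = 255, hash=177+255 mod 257 = 175
Option B: s[0]='i'->'a', delta=(1-9)*5^4 mod 257 = 140, hash=177+140 mod 257 = 60 <-- target
Option C: s[1]='a'->'i', delta=(9-1)*5^3 mod 257 = 229, hash=177+229 mod 257 = 149
Option D: s[2]='b'->'e', delta=(5-2)*5^2 mod 257 = 75, hash=177+75 mod 257 = 252
Option E: s[4]='f'->'h', delta=(8-6)*5^0 mod 257 = 2, hash=177+2 mod 257 = 179

Answer: B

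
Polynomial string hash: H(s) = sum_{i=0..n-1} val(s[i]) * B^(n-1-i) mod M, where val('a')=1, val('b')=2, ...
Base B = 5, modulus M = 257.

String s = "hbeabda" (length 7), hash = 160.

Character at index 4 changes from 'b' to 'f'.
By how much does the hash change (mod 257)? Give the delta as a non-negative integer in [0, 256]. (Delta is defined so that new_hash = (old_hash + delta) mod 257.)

Delta formula: (val(new) - val(old)) * B^(n-1-k) mod M
  val('f') - val('b') = 6 - 2 = 4
  B^(n-1-k) = 5^2 mod 257 = 25
  Delta = 4 * 25 mod 257 = 100

Answer: 100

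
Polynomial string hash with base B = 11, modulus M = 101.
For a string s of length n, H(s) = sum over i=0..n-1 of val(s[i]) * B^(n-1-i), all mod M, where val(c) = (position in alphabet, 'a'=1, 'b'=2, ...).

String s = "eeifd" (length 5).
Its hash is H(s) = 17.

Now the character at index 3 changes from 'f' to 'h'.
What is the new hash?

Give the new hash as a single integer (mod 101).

val('f') = 6, val('h') = 8
Position k = 3, exponent = n-1-k = 1
B^1 mod M = 11^1 mod 101 = 11
Delta = (8 - 6) * 11 mod 101 = 22
New hash = (17 + 22) mod 101 = 39

Answer: 39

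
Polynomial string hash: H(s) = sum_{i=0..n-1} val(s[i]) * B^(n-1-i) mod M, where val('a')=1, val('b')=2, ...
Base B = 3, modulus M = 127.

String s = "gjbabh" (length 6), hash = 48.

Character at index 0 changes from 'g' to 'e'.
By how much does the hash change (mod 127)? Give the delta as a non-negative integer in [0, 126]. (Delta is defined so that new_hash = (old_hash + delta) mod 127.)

Delta formula: (val(new) - val(old)) * B^(n-1-k) mod M
  val('e') - val('g') = 5 - 7 = -2
  B^(n-1-k) = 3^5 mod 127 = 116
  Delta = -2 * 116 mod 127 = 22

Answer: 22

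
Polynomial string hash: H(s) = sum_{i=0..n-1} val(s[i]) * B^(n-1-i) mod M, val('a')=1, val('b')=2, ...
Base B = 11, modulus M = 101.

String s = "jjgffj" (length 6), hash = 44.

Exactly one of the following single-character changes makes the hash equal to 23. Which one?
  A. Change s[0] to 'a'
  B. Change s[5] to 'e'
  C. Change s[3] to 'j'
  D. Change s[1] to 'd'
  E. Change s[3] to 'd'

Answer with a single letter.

Option A: s[0]='j'->'a', delta=(1-10)*11^5 mod 101 = 93, hash=44+93 mod 101 = 36
Option B: s[5]='j'->'e', delta=(5-10)*11^0 mod 101 = 96, hash=44+96 mod 101 = 39
Option C: s[3]='f'->'j', delta=(10-6)*11^2 mod 101 = 80, hash=44+80 mod 101 = 23 <-- target
Option D: s[1]='j'->'d', delta=(4-10)*11^4 mod 101 = 24, hash=44+24 mod 101 = 68
Option E: s[3]='f'->'d', delta=(4-6)*11^2 mod 101 = 61, hash=44+61 mod 101 = 4

Answer: C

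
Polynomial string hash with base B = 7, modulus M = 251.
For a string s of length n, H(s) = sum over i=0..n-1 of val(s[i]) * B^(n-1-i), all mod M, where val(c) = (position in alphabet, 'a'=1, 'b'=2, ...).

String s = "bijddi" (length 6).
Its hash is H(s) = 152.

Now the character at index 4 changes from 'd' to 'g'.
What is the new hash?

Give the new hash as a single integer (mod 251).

val('d') = 4, val('g') = 7
Position k = 4, exponent = n-1-k = 1
B^1 mod M = 7^1 mod 251 = 7
Delta = (7 - 4) * 7 mod 251 = 21
New hash = (152 + 21) mod 251 = 173

Answer: 173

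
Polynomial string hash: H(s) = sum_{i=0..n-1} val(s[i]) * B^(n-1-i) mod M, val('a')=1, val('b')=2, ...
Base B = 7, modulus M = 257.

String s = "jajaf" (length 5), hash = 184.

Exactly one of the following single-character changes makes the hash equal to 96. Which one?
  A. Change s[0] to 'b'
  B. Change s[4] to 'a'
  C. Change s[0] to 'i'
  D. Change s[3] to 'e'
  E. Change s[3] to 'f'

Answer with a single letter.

Answer: C

Derivation:
Option A: s[0]='j'->'b', delta=(2-10)*7^4 mod 257 = 67, hash=184+67 mod 257 = 251
Option B: s[4]='f'->'a', delta=(1-6)*7^0 mod 257 = 252, hash=184+252 mod 257 = 179
Option C: s[0]='j'->'i', delta=(9-10)*7^4 mod 257 = 169, hash=184+169 mod 257 = 96 <-- target
Option D: s[3]='a'->'e', delta=(5-1)*7^1 mod 257 = 28, hash=184+28 mod 257 = 212
Option E: s[3]='a'->'f', delta=(6-1)*7^1 mod 257 = 35, hash=184+35 mod 257 = 219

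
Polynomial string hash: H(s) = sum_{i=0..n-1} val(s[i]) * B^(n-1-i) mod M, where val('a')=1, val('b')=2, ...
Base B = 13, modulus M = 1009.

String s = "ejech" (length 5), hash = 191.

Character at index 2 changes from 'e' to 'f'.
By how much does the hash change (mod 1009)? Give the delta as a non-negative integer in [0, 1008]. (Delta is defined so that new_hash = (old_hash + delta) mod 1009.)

Delta formula: (val(new) - val(old)) * B^(n-1-k) mod M
  val('f') - val('e') = 6 - 5 = 1
  B^(n-1-k) = 13^2 mod 1009 = 169
  Delta = 1 * 169 mod 1009 = 169

Answer: 169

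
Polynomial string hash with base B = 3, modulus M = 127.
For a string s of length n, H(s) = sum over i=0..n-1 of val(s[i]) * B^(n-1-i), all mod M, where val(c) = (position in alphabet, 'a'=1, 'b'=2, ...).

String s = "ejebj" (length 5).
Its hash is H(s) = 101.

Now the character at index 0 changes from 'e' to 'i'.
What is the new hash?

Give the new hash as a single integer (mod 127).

Answer: 44

Derivation:
val('e') = 5, val('i') = 9
Position k = 0, exponent = n-1-k = 4
B^4 mod M = 3^4 mod 127 = 81
Delta = (9 - 5) * 81 mod 127 = 70
New hash = (101 + 70) mod 127 = 44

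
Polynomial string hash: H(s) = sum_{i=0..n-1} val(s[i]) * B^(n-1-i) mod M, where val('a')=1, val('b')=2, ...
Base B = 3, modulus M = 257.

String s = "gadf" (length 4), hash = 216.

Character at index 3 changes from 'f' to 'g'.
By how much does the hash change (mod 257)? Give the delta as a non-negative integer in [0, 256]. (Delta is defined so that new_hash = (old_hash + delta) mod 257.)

Delta formula: (val(new) - val(old)) * B^(n-1-k) mod M
  val('g') - val('f') = 7 - 6 = 1
  B^(n-1-k) = 3^0 mod 257 = 1
  Delta = 1 * 1 mod 257 = 1

Answer: 1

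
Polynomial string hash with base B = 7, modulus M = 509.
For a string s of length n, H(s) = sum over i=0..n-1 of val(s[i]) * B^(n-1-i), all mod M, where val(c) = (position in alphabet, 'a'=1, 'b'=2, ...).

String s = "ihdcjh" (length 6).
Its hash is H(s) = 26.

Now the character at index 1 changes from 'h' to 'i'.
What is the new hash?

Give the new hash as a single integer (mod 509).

val('h') = 8, val('i') = 9
Position k = 1, exponent = n-1-k = 4
B^4 mod M = 7^4 mod 509 = 365
Delta = (9 - 8) * 365 mod 509 = 365
New hash = (26 + 365) mod 509 = 391

Answer: 391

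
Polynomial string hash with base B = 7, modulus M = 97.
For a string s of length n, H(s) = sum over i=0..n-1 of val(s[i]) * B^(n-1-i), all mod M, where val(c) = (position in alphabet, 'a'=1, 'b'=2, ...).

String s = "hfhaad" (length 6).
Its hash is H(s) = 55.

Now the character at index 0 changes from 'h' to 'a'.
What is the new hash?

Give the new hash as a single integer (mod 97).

Answer: 67

Derivation:
val('h') = 8, val('a') = 1
Position k = 0, exponent = n-1-k = 5
B^5 mod M = 7^5 mod 97 = 26
Delta = (1 - 8) * 26 mod 97 = 12
New hash = (55 + 12) mod 97 = 67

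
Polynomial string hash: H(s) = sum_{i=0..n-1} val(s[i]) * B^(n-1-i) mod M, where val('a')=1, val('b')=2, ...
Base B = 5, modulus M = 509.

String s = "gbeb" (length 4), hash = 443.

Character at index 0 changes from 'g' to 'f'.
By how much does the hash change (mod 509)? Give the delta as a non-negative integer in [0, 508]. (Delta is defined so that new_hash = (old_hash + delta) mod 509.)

Delta formula: (val(new) - val(old)) * B^(n-1-k) mod M
  val('f') - val('g') = 6 - 7 = -1
  B^(n-1-k) = 5^3 mod 509 = 125
  Delta = -1 * 125 mod 509 = 384

Answer: 384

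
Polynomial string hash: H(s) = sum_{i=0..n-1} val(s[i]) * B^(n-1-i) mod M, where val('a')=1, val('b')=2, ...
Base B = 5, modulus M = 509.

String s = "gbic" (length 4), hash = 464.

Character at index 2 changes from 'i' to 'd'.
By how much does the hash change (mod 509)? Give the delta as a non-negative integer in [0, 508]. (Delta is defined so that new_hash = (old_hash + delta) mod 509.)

Delta formula: (val(new) - val(old)) * B^(n-1-k) mod M
  val('d') - val('i') = 4 - 9 = -5
  B^(n-1-k) = 5^1 mod 509 = 5
  Delta = -5 * 5 mod 509 = 484

Answer: 484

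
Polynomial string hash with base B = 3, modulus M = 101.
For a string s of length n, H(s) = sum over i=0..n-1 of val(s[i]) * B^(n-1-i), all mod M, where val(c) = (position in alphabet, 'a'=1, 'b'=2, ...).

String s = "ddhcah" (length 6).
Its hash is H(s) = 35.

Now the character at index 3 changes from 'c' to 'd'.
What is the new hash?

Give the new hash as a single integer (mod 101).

Answer: 44

Derivation:
val('c') = 3, val('d') = 4
Position k = 3, exponent = n-1-k = 2
B^2 mod M = 3^2 mod 101 = 9
Delta = (4 - 3) * 9 mod 101 = 9
New hash = (35 + 9) mod 101 = 44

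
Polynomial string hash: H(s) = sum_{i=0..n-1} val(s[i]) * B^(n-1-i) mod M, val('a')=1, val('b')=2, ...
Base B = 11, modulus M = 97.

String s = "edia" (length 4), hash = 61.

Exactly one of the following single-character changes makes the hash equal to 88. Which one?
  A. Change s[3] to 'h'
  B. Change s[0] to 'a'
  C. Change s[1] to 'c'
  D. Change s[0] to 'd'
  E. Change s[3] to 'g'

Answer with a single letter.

Answer: D

Derivation:
Option A: s[3]='a'->'h', delta=(8-1)*11^0 mod 97 = 7, hash=61+7 mod 97 = 68
Option B: s[0]='e'->'a', delta=(1-5)*11^3 mod 97 = 11, hash=61+11 mod 97 = 72
Option C: s[1]='d'->'c', delta=(3-4)*11^2 mod 97 = 73, hash=61+73 mod 97 = 37
Option D: s[0]='e'->'d', delta=(4-5)*11^3 mod 97 = 27, hash=61+27 mod 97 = 88 <-- target
Option E: s[3]='a'->'g', delta=(7-1)*11^0 mod 97 = 6, hash=61+6 mod 97 = 67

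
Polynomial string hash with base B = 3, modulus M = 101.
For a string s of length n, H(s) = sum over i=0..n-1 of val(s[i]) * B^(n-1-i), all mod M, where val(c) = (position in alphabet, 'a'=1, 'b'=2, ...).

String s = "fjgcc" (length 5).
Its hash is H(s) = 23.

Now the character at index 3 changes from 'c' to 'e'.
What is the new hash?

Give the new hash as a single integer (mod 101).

Answer: 29

Derivation:
val('c') = 3, val('e') = 5
Position k = 3, exponent = n-1-k = 1
B^1 mod M = 3^1 mod 101 = 3
Delta = (5 - 3) * 3 mod 101 = 6
New hash = (23 + 6) mod 101 = 29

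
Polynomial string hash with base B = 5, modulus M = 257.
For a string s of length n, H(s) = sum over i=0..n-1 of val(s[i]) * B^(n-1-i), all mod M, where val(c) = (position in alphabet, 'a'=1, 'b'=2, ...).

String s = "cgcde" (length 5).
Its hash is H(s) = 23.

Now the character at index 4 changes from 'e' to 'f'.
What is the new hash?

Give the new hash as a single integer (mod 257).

Answer: 24

Derivation:
val('e') = 5, val('f') = 6
Position k = 4, exponent = n-1-k = 0
B^0 mod M = 5^0 mod 257 = 1
Delta = (6 - 5) * 1 mod 257 = 1
New hash = (23 + 1) mod 257 = 24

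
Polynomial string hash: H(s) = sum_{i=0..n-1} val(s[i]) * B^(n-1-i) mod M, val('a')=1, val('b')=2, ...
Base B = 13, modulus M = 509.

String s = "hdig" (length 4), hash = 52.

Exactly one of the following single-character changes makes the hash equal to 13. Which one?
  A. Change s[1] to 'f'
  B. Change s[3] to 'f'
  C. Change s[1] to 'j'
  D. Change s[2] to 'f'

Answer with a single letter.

Answer: D

Derivation:
Option A: s[1]='d'->'f', delta=(6-4)*13^2 mod 509 = 338, hash=52+338 mod 509 = 390
Option B: s[3]='g'->'f', delta=(6-7)*13^0 mod 509 = 508, hash=52+508 mod 509 = 51
Option C: s[1]='d'->'j', delta=(10-4)*13^2 mod 509 = 505, hash=52+505 mod 509 = 48
Option D: s[2]='i'->'f', delta=(6-9)*13^1 mod 509 = 470, hash=52+470 mod 509 = 13 <-- target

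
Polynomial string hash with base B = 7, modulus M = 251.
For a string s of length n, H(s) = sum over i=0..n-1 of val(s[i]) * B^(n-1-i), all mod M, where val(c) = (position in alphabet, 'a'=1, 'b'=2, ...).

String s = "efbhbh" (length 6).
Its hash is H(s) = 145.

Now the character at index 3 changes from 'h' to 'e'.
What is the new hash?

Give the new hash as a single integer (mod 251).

val('h') = 8, val('e') = 5
Position k = 3, exponent = n-1-k = 2
B^2 mod M = 7^2 mod 251 = 49
Delta = (5 - 8) * 49 mod 251 = 104
New hash = (145 + 104) mod 251 = 249

Answer: 249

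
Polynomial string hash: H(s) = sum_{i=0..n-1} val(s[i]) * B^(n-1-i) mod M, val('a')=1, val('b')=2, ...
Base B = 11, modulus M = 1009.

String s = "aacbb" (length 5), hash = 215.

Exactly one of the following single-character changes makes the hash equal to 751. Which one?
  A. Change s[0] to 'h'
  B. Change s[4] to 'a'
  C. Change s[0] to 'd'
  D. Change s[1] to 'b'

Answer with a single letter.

Answer: C

Derivation:
Option A: s[0]='a'->'h', delta=(8-1)*11^4 mod 1009 = 578, hash=215+578 mod 1009 = 793
Option B: s[4]='b'->'a', delta=(1-2)*11^0 mod 1009 = 1008, hash=215+1008 mod 1009 = 214
Option C: s[0]='a'->'d', delta=(4-1)*11^4 mod 1009 = 536, hash=215+536 mod 1009 = 751 <-- target
Option D: s[1]='a'->'b', delta=(2-1)*11^3 mod 1009 = 322, hash=215+322 mod 1009 = 537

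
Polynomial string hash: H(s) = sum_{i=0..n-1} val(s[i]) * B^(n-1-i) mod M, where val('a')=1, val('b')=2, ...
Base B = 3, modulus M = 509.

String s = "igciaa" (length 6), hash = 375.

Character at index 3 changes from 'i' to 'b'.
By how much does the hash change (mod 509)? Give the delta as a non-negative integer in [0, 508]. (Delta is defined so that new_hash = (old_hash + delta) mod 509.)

Answer: 446

Derivation:
Delta formula: (val(new) - val(old)) * B^(n-1-k) mod M
  val('b') - val('i') = 2 - 9 = -7
  B^(n-1-k) = 3^2 mod 509 = 9
  Delta = -7 * 9 mod 509 = 446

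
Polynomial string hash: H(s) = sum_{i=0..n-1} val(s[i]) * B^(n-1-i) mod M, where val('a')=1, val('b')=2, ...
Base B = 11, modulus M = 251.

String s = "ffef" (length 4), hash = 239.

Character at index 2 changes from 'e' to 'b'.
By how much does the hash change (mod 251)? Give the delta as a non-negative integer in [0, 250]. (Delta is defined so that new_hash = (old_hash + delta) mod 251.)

Delta formula: (val(new) - val(old)) * B^(n-1-k) mod M
  val('b') - val('e') = 2 - 5 = -3
  B^(n-1-k) = 11^1 mod 251 = 11
  Delta = -3 * 11 mod 251 = 218

Answer: 218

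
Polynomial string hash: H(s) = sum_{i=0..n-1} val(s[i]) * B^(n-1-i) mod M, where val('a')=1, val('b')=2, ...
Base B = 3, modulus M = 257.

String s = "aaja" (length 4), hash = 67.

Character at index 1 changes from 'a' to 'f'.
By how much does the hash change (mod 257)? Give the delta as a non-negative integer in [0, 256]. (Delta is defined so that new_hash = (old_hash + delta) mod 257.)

Delta formula: (val(new) - val(old)) * B^(n-1-k) mod M
  val('f') - val('a') = 6 - 1 = 5
  B^(n-1-k) = 3^2 mod 257 = 9
  Delta = 5 * 9 mod 257 = 45

Answer: 45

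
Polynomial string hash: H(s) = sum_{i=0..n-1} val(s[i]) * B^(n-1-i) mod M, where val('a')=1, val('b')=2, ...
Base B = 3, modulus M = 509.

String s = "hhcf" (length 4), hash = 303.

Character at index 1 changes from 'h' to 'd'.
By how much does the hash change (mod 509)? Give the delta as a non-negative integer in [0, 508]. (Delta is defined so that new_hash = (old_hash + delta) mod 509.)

Answer: 473

Derivation:
Delta formula: (val(new) - val(old)) * B^(n-1-k) mod M
  val('d') - val('h') = 4 - 8 = -4
  B^(n-1-k) = 3^2 mod 509 = 9
  Delta = -4 * 9 mod 509 = 473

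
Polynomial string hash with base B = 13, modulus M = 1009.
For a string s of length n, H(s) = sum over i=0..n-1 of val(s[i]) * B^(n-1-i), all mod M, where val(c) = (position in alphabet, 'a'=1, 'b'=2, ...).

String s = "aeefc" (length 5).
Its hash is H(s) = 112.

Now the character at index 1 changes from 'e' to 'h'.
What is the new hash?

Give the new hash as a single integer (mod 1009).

Answer: 649

Derivation:
val('e') = 5, val('h') = 8
Position k = 1, exponent = n-1-k = 3
B^3 mod M = 13^3 mod 1009 = 179
Delta = (8 - 5) * 179 mod 1009 = 537
New hash = (112 + 537) mod 1009 = 649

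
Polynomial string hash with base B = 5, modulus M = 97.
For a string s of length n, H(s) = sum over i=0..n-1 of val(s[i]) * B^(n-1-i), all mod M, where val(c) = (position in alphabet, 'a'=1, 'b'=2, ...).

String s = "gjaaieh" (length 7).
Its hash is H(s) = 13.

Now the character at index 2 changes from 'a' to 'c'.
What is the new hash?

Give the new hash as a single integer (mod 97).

val('a') = 1, val('c') = 3
Position k = 2, exponent = n-1-k = 4
B^4 mod M = 5^4 mod 97 = 43
Delta = (3 - 1) * 43 mod 97 = 86
New hash = (13 + 86) mod 97 = 2

Answer: 2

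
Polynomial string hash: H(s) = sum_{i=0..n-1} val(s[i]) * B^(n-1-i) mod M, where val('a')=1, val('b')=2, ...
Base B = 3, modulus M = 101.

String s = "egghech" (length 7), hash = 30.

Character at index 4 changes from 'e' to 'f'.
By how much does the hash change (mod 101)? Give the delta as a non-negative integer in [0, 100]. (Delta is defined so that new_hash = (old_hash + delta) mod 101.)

Delta formula: (val(new) - val(old)) * B^(n-1-k) mod M
  val('f') - val('e') = 6 - 5 = 1
  B^(n-1-k) = 3^2 mod 101 = 9
  Delta = 1 * 9 mod 101 = 9

Answer: 9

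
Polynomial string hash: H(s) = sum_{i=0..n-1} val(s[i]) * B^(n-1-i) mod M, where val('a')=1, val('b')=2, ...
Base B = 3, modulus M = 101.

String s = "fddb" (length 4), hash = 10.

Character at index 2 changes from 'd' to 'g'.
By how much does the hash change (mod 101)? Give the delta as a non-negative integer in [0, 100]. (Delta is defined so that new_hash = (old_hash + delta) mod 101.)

Answer: 9

Derivation:
Delta formula: (val(new) - val(old)) * B^(n-1-k) mod M
  val('g') - val('d') = 7 - 4 = 3
  B^(n-1-k) = 3^1 mod 101 = 3
  Delta = 3 * 3 mod 101 = 9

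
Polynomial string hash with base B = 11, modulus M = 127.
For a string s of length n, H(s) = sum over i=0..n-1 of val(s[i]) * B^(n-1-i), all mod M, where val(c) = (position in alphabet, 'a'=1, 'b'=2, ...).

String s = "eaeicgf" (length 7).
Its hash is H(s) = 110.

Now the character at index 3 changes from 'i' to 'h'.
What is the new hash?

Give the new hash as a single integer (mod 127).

Answer: 49

Derivation:
val('i') = 9, val('h') = 8
Position k = 3, exponent = n-1-k = 3
B^3 mod M = 11^3 mod 127 = 61
Delta = (8 - 9) * 61 mod 127 = 66
New hash = (110 + 66) mod 127 = 49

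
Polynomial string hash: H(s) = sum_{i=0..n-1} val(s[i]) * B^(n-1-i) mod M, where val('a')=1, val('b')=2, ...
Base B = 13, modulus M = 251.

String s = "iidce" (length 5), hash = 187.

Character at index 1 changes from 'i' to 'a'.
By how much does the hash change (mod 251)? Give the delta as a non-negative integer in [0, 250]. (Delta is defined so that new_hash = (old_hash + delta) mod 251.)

Delta formula: (val(new) - val(old)) * B^(n-1-k) mod M
  val('a') - val('i') = 1 - 9 = -8
  B^(n-1-k) = 13^3 mod 251 = 189
  Delta = -8 * 189 mod 251 = 245

Answer: 245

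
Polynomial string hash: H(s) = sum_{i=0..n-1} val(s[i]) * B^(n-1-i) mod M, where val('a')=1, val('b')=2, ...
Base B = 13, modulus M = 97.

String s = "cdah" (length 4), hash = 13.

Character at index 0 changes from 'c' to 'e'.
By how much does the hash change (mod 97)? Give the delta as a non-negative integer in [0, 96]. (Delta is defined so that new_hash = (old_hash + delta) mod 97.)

Answer: 29

Derivation:
Delta formula: (val(new) - val(old)) * B^(n-1-k) mod M
  val('e') - val('c') = 5 - 3 = 2
  B^(n-1-k) = 13^3 mod 97 = 63
  Delta = 2 * 63 mod 97 = 29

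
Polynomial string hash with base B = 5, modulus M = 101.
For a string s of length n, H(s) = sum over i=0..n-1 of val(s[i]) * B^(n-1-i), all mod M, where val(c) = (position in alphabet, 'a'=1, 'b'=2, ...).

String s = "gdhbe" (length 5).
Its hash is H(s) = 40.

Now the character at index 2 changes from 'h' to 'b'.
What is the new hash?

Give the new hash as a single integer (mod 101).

val('h') = 8, val('b') = 2
Position k = 2, exponent = n-1-k = 2
B^2 mod M = 5^2 mod 101 = 25
Delta = (2 - 8) * 25 mod 101 = 52
New hash = (40 + 52) mod 101 = 92

Answer: 92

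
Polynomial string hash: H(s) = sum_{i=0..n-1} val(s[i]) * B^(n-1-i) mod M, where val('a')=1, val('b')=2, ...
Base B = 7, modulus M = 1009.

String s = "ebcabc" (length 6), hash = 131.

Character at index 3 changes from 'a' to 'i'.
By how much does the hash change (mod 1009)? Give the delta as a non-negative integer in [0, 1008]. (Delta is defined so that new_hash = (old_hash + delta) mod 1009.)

Delta formula: (val(new) - val(old)) * B^(n-1-k) mod M
  val('i') - val('a') = 9 - 1 = 8
  B^(n-1-k) = 7^2 mod 1009 = 49
  Delta = 8 * 49 mod 1009 = 392

Answer: 392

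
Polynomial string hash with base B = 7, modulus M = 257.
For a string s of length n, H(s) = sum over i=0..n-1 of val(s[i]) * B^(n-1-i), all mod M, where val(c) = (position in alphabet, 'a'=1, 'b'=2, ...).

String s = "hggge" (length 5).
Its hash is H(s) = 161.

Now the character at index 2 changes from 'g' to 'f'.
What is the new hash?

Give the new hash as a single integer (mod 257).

Answer: 112

Derivation:
val('g') = 7, val('f') = 6
Position k = 2, exponent = n-1-k = 2
B^2 mod M = 7^2 mod 257 = 49
Delta = (6 - 7) * 49 mod 257 = 208
New hash = (161 + 208) mod 257 = 112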